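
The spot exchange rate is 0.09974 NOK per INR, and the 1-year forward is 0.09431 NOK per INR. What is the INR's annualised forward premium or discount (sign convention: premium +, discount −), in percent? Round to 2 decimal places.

T = 1 year.
INR trades forward at -5.44415% vs spot over the period.
×(1/T) gives -5.44% p.a.

-5.44%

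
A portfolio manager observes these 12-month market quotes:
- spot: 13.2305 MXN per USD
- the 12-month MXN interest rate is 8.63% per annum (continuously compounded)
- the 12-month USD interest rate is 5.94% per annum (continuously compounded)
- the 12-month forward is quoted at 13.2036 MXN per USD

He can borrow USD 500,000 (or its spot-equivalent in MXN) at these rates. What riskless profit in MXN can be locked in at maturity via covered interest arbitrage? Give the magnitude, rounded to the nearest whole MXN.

MXN 205,677

T = 1 year.
Invest the USD and cover forward: 500,000 × 1.061199636 × 13.2036 = MXN 7,005,827.76.
Convert at spot and invest in MXN: 500,000 × 13.2305 × 1.090133319 = MXN 7,211,504.44.
The quoted forward undervalues USD, so borrow USD, convert to MXN at spot, deposit the MXN at 8.63%, and buy USD forward at 13.2036 to cover the loan.
The gap between the two covered legs is MXN 205,677.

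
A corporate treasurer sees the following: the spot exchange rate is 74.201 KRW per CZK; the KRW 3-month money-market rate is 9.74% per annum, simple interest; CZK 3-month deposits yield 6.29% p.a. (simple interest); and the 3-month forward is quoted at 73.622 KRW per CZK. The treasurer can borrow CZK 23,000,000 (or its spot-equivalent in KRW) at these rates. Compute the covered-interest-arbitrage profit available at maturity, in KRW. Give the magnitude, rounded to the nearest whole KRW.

T = 3/12 years.
Keep in CZK, deliver into the forward: 23,000,000·1.015725·73.622 = KRW 1,719,933,236.85.
Swap to KRW now, deposit: 23,000,000·74.201·1.024350 = KRW 1,748,179,270.05.
The quoted forward undervalues CZK, so borrow CZK, convert to KRW at spot, deposit the KRW at 9.74%, and buy CZK forward at 73.622 to cover the loan.
The gap between the two covered legs is KRW 28,246,033.

KRW 28,246,033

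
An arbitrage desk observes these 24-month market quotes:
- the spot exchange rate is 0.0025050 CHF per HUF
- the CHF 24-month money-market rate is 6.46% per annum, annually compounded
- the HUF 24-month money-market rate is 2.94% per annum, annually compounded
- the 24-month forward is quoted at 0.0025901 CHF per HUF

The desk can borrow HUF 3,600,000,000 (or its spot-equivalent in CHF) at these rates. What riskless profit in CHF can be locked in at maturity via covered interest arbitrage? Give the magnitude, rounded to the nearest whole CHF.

T = 2 years.
Keep in HUF, deliver into the forward: 3,600,000,000·1.05966436·0.0025901 = CHF 9,880,691.97.
Swap to CHF now, deposit: 3,600,000,000·0.0025050·1.13337316 = CHF 10,220,759.16.
The quoted forward undervalues HUF, so borrow HUF, convert to CHF at spot, deposit the CHF at 6.46%, and buy HUF forward at 0.0025901 to cover the loan.
Arbitrage profit = |9,880,691.97 − 10,220,759.16| = CHF 340,067.

CHF 340,067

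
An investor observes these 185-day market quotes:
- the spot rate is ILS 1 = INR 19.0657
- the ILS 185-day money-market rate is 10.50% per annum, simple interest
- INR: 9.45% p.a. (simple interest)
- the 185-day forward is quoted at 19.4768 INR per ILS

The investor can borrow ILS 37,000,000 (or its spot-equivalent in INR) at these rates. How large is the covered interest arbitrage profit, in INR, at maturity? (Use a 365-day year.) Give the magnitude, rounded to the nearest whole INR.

T = 185/365 years.
Route A — deposit ILS, sell forward: 37,000,000 × 1.05321917808 × 19.4768 = INR 758,993,553.64.
Route B — convert at spot, deposit INR: 37,000,000 × 19.0657 × 1.04789726027 = INR 739,219,107.42.
The quoted forward overvalues ILS, so borrow INR, buy ILS at spot, deposit the ILS at 10.50%, and sell the proceeds forward at 19.4768.
The gap between the two covered legs is INR 19,774,446.

INR 19,774,446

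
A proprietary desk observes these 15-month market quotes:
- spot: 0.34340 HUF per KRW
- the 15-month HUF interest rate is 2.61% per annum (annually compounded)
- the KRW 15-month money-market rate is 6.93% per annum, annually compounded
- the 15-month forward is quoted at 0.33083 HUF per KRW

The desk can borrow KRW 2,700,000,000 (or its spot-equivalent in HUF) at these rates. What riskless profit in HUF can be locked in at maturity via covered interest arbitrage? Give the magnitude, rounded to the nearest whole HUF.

HUF 13,749,708

T = 15/12 years.
Keep in KRW, deliver into the forward: 2,700,000,000·1.08736276833·0.33083 = HUF 971,277,006.55.
Swap to HUF now, deposit: 2,700,000,000·0.34340·1.03273075237 = HUF 957,527,298.98.
The quoted forward overvalues KRW, so borrow HUF, buy KRW at spot, deposit the KRW at 6.93%, and sell the proceeds forward at 0.33083.
The gap between the two covered legs is HUF 13,749,708.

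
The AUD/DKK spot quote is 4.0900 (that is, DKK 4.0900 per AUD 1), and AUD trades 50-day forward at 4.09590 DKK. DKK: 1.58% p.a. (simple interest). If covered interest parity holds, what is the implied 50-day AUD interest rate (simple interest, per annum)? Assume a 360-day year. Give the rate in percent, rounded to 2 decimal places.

T = 50/360 years.
F/S = 4.0959/4.09 = 1.0014425 = (growth of DKK) / (growth of AUD).
The DKK side grows by 1 + 0.0158×50/360 = 1.0021944.
That pins the AUD growth at 1.0007508.
r = (1.0007508 − 1)/(50/360) = 0.005406 → 0.54%.

0.54%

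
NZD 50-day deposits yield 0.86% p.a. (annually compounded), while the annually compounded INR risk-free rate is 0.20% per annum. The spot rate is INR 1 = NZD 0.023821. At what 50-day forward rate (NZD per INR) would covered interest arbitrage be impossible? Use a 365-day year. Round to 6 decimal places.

0.023842

T = 50/365 years.
Growth of 1 NZD over T: (1 + 0.0086)^(50/365) = 1.0011737.
INR accumulates by (1 + 0.0020)^(50/365) = 1.0002737.
CIP: F = S · (grow NZD)/(grow INR) = 0.023821 × 1.0011737/1.0002737 = 0.02384243 NZD per INR.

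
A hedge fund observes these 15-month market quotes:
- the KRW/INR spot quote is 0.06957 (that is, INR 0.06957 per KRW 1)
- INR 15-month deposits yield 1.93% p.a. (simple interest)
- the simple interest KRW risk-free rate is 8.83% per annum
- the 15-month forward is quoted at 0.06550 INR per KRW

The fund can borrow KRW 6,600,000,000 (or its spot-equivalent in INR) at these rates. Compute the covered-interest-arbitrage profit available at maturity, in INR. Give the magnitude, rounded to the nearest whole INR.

T = 15/12 years.
Keep in KRW, deliver into the forward: 6,600,000,000·1.110375·0.06550 = INR 480,015,112.50.
Swap to INR now, deposit: 6,600,000,000·0.06957·1.024125 = INR 470,239,283.25.
The quoted forward overvalues KRW, so borrow INR, buy KRW at spot, deposit the KRW at 8.83%, and sell the proceeds forward at 0.06550.
The gap between the two covered legs is INR 9,775,829.

INR 9,775,829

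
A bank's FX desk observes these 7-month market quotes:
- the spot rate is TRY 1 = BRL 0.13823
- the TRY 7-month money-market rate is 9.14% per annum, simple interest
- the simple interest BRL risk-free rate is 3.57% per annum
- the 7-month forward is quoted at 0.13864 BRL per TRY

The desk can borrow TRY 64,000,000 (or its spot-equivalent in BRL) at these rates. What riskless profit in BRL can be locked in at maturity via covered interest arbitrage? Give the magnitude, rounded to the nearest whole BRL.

BRL 315,084

T = 7/12 years.
Keep in TRY, deliver into the forward: 64,000,000·1.053316667·0.13864 = BRL 9,346,036.65.
Swap to BRL now, deposit: 64,000,000·0.13823·1.020825 = BRL 9,030,952.94.
The quoted forward overvalues TRY, so borrow BRL, buy TRY at spot, deposit the TRY at 9.14%, and sell the proceeds forward at 0.13864.
Profit = 9,346,036.65 − 9,030,952.94 = BRL 315,084.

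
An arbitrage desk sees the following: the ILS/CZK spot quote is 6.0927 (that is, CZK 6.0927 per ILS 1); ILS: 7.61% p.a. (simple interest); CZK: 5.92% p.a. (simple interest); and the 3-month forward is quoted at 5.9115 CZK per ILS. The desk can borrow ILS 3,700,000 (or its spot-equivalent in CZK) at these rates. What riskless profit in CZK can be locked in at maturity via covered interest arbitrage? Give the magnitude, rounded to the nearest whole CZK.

CZK 587,951

T = 3/12 years.
Route A — deposit ILS, sell forward: 3,700,000 × 1.019025 × 5.9115 = CZK 22,288,675.26.
Route B — convert at spot, deposit CZK: 3,700,000 × 6.0927 × 1.014800 = CZK 22,876,626.25.
The quoted forward undervalues ILS, so borrow ILS, convert to CZK at spot, deposit the CZK at 5.92%, and buy ILS forward at 5.9115 to cover the loan.
Profit = 22,876,626.25 − 22,288,675.26 = CZK 587,951.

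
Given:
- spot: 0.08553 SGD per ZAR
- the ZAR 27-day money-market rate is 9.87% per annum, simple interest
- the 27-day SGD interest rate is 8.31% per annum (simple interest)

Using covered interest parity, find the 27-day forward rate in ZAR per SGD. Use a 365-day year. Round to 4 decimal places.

11.7052

T = 27/365 years.
Growth of 1 SGD over T: 1 + 0.0831×27/365 = 1.00614712.
ZAR growth factor: 1 + 0.0987×27/365 = 1.0073011.
Forward (SGD per ZAR) = 0.08553 × 1.00614712 / 1.0073011 = 0.085432015.
Invert for ZAR per SGD: 1 / 0.085432015 = 11.7052.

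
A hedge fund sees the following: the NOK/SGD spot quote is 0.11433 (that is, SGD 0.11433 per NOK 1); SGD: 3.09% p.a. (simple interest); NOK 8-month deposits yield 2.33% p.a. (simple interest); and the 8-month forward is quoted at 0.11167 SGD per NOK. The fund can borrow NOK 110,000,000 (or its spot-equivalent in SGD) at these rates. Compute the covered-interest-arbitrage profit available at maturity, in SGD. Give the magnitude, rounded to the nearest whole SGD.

SGD 360,865

T = 8/12 years.
Keep in NOK, deliver into the forward: 110,000,000·1.0155333333·0.11167 = SGD 12,474,506.81.
Swap to SGD now, deposit: 110,000,000·0.11433·1.020600 = SGD 12,835,371.78.
The quoted forward undervalues NOK, so borrow NOK, convert to SGD at spot, deposit the SGD at 3.09%, and buy NOK forward at 0.11167 to cover the loan.
Profit = 12,835,371.78 − 12,474,506.81 = SGD 360,865.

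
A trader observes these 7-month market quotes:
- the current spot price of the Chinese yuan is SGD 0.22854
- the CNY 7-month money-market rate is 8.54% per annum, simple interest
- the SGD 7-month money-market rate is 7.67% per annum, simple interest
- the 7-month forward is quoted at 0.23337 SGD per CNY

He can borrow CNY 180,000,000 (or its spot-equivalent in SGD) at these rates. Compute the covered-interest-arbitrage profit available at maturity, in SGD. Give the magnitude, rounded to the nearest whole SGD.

T = 7/12 years.
Route A — deposit CNY, sell forward: 180,000,000 × 1.0498166667 × 0.23337 = SGD 44,099,228.79.
Route B — convert at spot, deposit SGD: 180,000,000 × 0.22854 × 1.0447416667 = SGD 42,977,746.89.
The quoted forward overvalues CNY, so borrow SGD, buy CNY at spot, deposit the CNY at 8.54%, and sell the proceeds forward at 0.23337.
The gap between the two covered legs is SGD 1,121,482.

SGD 1,121,482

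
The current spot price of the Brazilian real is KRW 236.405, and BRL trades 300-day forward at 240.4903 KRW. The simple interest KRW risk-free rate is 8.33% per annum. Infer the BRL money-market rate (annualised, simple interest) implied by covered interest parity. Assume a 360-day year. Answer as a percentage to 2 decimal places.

6.15%

T = 300/360 years.
CIP gives F = S · g_KRW/g_BRL, so g_KRW/g_BRL = 240.4903/236.405 = 1.0172809.
The KRW side grows by 1 + 0.0833×300/360 = 1.0694167.
That pins the BRL growth at 1.0512502.
r = (1.0512502 − 1)/(300/360) = 0.061500 → 6.15%.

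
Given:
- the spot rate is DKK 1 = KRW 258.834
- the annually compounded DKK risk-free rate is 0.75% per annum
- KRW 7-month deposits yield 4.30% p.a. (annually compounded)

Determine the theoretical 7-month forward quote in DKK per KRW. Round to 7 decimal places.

0.0037862

T = 7/12 years.
Growth of 1 KRW over T: (1 + 0.0430)^(7/12) = 1.0248631.
DKK accumulates by (1 + 0.0075)^(7/12) = 1.0043682.
So F = 258.834 × 1.0248631 / 1.0043682 = 264.1157 (KRW/DKK).
Invert for DKK per KRW: 1 / 264.1157 = 0.0037862.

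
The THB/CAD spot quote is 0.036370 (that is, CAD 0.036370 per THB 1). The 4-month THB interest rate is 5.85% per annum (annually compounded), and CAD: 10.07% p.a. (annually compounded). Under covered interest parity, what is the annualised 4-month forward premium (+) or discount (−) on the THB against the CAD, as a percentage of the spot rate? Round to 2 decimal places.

+3.93%

T = 4/12 years.
No-arbitrage forward: 0.03637 × 1.032499 / 1.0191316 = 0.036847046 CAD/THB.
Annualised premium = (F − S)/S × (1/T) = (0.036847046 − 0.03637)/0.03637 ÷ (4/12) = 3.93%.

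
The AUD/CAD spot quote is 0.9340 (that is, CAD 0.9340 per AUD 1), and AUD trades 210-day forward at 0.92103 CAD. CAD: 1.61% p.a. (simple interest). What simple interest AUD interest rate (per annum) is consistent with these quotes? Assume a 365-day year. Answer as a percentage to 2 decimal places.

4.08%

T = 210/365 years.
By CIP, F/S equals the CAD-to-AUD growth ratio: 0.92103/0.934 = 0.9861135.
The CAD side grows by 1 + 0.0161×210/365 = 1.009263.
So the AUD growth factor = 1.0234755.
r = (1.0234755 − 1)/(210/365) = 0.040803 → 4.08%.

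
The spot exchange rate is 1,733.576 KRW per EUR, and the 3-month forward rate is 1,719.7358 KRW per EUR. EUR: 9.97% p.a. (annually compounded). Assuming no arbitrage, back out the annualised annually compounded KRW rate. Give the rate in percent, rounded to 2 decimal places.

T = 3/12 years.
F/S = 1719.7358/1733.576 = 0.9920164 = (growth of KRW) / (growth of EUR).
EUR growth factor: (1 + 0.0997)^(3/12) = 1.0240439.
So the KRW growth factor = 1.0158683.
Annualise: 1.0158683^(12/3) − 1 = 0.065000 = 6.50%.

6.50%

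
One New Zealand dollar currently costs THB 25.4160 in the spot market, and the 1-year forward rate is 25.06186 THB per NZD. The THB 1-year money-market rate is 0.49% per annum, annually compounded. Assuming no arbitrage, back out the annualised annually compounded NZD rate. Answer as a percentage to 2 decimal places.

T = 1 year.
F/S = 25.06186/25.416 = 0.9860663 = (growth of THB) / (growth of NZD).
The THB side grows by (1 + 0.0049)^1 = 1.004900.
Hence g_NZD = 1.0190998.
Annualise: 1.0190998^(1/1) − 1 = 0.019100 = 1.91%.

1.91%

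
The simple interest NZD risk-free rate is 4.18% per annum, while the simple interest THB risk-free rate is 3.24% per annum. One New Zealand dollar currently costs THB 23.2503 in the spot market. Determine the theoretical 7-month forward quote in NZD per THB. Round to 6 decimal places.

T = 7/12 years.
THB growth factor: 1 + 0.0324×7/12 = 1.018900.
Growth of 1 NZD over T: 1 + 0.0418×7/12 = 1.0243833.
So F = 23.2503 × 1.018900 / 1.0243833 = 23.12585 (THB/NZD).
Invert for NZD per THB: 1 / 23.12585 = 0.043242.

0.043242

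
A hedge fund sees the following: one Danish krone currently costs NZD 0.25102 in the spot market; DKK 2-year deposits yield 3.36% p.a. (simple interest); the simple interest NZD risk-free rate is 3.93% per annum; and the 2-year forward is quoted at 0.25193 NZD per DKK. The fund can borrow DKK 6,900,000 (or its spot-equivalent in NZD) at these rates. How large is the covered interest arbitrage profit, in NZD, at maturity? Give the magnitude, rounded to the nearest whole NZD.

T = 2 years.
Keep in DKK, deliver into the forward: 6,900,000·1.067200·0.25193 = NZD 1,855,131.90.
Swap to NZD now, deposit: 6,900,000·0.25102·1.078600 = NZD 1,868,176.19.
The quoted forward undervalues DKK, so borrow DKK, convert to NZD at spot, deposit the NZD at 3.93%, and buy DKK forward at 0.25193 to cover the loan.
Profit = 1,868,176.19 − 1,855,131.90 = NZD 13,044.

NZD 13,044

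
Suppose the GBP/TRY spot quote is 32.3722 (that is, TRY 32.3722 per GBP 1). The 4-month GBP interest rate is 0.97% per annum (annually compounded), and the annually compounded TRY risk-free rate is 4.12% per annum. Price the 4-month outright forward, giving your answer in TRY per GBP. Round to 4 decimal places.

T = 4/12 years.
Growth of 1 TRY over T: (1 + 0.0412)^(4/12) = 1.01354893.
Growth of 1 GBP over T: (1 + 0.0097)^(4/12) = 1.00322293.
CIP: F = S · (grow TRY)/(grow GBP) = 32.3722 × 1.01354893/1.00322293 = 32.705401 TRY per GBP.

32.7054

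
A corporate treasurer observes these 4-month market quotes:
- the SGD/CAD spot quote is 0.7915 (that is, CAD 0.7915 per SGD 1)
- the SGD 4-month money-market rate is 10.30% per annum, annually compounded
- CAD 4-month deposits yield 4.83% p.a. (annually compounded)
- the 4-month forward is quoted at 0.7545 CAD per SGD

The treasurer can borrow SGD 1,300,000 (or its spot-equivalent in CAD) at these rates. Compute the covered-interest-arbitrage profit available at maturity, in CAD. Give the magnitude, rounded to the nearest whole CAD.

CAD 31,825

T = 4/12 years.
Keep in SGD, deliver into the forward: 1,300,000·1.0332177·0.7545 = CAD 1,013,431.58.
Swap to CAD now, deposit: 1,300,000·0.7915·1.015847529 = CAD 1,045,256.31.
The quoted forward undervalues SGD, so borrow SGD, convert to CAD at spot, deposit the CAD at 4.83%, and buy SGD forward at 0.7545 to cover the loan.
Arbitrage profit = |1,013,431.58 − 1,045,256.31| = CAD 31,825.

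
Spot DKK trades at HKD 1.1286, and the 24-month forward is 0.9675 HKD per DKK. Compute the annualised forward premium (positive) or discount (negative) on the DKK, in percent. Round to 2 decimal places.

T = 2 years.
DKK trades forward at -14.27432% vs spot over the period.
Annualise by dividing by T: -0.1427432 / 2 = -0.071372 → -7.14%.

-7.14%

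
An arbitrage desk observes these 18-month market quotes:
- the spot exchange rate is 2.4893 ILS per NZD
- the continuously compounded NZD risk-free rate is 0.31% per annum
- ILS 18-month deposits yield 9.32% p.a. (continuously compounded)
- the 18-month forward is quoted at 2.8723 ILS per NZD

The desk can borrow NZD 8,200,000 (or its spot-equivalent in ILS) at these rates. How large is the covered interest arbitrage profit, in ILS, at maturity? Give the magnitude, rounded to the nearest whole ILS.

T = 18/12 years.
Route A — deposit NZD, sell forward: 8,200,000 × 1.004660828 × 2.8723 = ILS 23,662,635.83.
Route B — convert at spot, deposit ILS: 8,200,000 × 2.4893 × 1.1500437671 = ILS 23,474,992.39.
The quoted forward overvalues NZD, so borrow ILS, buy NZD at spot, deposit the NZD at 0.31%, and sell the proceeds forward at 2.8723.
Arbitrage profit = |23,662,635.83 − 23,474,992.39| = ILS 187,643.

ILS 187,643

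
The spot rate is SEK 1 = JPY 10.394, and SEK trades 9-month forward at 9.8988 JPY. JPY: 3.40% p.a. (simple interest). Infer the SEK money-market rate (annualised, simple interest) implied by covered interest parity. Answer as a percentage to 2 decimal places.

10.24%

T = 9/12 years.
CIP gives F = S · g_JPY/g_SEK, so g_JPY/g_SEK = 9.8988/10.394 = 0.9523571.
The JPY side grows by 1 + 0.0340×9/12 = 1.025500.
So the SEK growth factor = 1.076802.
r = (1.076802 − 1)/(9/12) = 0.102403 → 10.24%.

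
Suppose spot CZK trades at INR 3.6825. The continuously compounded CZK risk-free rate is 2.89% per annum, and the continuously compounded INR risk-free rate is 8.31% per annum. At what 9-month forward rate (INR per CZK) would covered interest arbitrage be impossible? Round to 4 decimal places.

3.8353

T = 9/12 years.
INR accumulates by e^(0.0831×9/12) = 1.0643082.
CZK growth factor: e^(0.0289×9/12) = 1.0219116.
So F = 3.6825 × 1.0643082 / 1.0219116 = 3.835278 (INR/CZK).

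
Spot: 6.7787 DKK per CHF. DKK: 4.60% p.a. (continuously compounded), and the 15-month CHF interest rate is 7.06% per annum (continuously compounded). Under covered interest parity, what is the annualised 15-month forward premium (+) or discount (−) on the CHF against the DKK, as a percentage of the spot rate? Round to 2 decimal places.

T = 15/12 years.
No-arbitrage forward: 6.7787 × 1.0591853 / 1.0922612 = 6.5734271 DKK/CHF.
Annualised premium = (F − S)/S × (1/T) = (6.5734271 − 6.7787)/6.7787 ÷ (15/12) = -2.42%.

-2.42%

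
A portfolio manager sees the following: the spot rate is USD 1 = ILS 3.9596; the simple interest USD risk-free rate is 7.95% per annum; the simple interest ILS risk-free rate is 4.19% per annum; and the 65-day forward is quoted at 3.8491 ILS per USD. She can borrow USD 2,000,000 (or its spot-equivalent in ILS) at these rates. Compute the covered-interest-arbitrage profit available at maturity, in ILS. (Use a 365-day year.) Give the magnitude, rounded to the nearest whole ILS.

T = 65/365 years.
Keep in USD, deliver into the forward: 2,000,000·1.014157534·3.8491 = ILS 7,807,187.53.
Swap to ILS now, deposit: 2,000,000·3.9596·1.007461644 = ILS 7,978,290.25.
The quoted forward undervalues USD, so borrow USD, convert to ILS at spot, deposit the ILS at 4.19%, and buy USD forward at 3.8491 to cover the loan.
The gap between the two covered legs is ILS 171,103.

ILS 171,103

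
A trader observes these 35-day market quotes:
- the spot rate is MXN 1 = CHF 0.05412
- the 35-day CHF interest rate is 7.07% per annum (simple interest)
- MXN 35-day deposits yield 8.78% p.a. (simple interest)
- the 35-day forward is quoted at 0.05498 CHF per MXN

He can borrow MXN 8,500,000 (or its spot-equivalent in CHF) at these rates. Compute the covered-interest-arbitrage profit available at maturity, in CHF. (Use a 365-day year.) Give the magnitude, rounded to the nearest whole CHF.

CHF 8,126

T = 35/365 years.
Keep in MXN, deliver into the forward: 8,500,000·1.00841918·0.05498 = CHF 471,264.54.
Swap to CHF now, deposit: 8,500,000·0.05412·1.00677945 = CHF 463,138.68.
The quoted forward overvalues MXN, so borrow CHF, buy MXN at spot, deposit the MXN at 8.78%, and sell the proceeds forward at 0.05498.
Arbitrage profit = |471,264.54 − 463,138.68| = CHF 8,126.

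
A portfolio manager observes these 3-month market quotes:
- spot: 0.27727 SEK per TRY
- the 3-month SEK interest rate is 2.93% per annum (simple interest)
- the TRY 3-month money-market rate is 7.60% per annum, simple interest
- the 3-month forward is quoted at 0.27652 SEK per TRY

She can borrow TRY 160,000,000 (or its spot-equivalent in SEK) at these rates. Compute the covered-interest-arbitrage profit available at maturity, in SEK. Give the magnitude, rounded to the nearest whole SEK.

T = 3/12 years.
Invest the TRY and cover forward: 160,000,000 × 1.019000 × 0.27652 = SEK 45,083,820.80.
Convert at spot and invest in SEK: 160,000,000 × 0.27727 × 1.007325 = SEK 44,688,160.44.
The quoted forward overvalues TRY, so borrow SEK, buy TRY at spot, deposit the TRY at 7.60%, and sell the proceeds forward at 0.27652.
Profit = 45,083,820.80 − 44,688,160.44 = SEK 395,660.

SEK 395,660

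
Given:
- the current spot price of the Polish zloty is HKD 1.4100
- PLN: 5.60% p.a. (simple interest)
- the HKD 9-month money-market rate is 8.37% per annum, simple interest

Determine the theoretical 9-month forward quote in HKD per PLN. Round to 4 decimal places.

1.4381

T = 9/12 years.
HKD growth factor: 1 + 0.0837×9/12 = 1.062775.
PLN growth factor: 1 + 0.0560×9/12 = 1.042000.
So F = 1.41 × 1.062775 / 1.042000 = 1.438112 (HKD/PLN).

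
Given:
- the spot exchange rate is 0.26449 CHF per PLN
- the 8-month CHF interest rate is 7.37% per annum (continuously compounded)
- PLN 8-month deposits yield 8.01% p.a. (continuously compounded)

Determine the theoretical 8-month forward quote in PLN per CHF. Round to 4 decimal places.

3.7970

T = 8/12 years.
CHF growth factor: e^(0.0737×8/12) = 1.0503604.
PLN accumulates by e^(0.0801×8/12) = 1.0548515.
CIP: F = S · (grow CHF)/(grow PLN) = 0.26449 × 1.0503604/1.0548515 = 0.2633639 CHF per PLN.
Invert for PLN per CHF: 1 / 0.2633639 = 3.7970.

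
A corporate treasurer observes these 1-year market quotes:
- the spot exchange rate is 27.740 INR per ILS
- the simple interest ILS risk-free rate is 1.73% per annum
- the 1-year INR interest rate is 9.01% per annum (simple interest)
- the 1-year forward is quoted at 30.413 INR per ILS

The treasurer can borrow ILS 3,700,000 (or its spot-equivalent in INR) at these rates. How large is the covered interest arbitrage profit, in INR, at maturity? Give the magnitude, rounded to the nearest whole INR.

INR 2,589,152

T = 1 year.
Keep in ILS, deliver into the forward: 3,700,000·1.017300·30.413 = INR 114,474,836.13.
Swap to INR now, deposit: 3,700,000·27.740·1.090100 = INR 111,885,683.80.
The quoted forward overvalues ILS, so borrow INR, buy ILS at spot, deposit the ILS at 1.73%, and sell the proceeds forward at 30.413.
Profit = 114,474,836.13 − 111,885,683.80 = INR 2,589,152.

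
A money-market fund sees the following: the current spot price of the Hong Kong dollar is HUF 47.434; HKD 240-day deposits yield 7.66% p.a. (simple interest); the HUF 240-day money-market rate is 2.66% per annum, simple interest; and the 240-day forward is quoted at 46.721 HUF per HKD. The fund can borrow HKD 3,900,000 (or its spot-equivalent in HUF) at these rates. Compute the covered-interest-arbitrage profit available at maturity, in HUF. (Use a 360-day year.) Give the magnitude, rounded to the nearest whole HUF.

T = 240/360 years.
Keep in HKD, deliver into the forward: 3,900,000·1.05106666667·46.721 = HUF 191,516,854.36.
Swap to HUF now, deposit: 3,900,000·47.434·1.01773333333 = HUF 188,273,135.44.
The quoted forward overvalues HKD, so borrow HUF, buy HKD at spot, deposit the HKD at 7.66%, and sell the proceeds forward at 46.721.
Profit = 191,516,854.36 − 188,273,135.44 = HUF 3,243,719.

HUF 3,243,719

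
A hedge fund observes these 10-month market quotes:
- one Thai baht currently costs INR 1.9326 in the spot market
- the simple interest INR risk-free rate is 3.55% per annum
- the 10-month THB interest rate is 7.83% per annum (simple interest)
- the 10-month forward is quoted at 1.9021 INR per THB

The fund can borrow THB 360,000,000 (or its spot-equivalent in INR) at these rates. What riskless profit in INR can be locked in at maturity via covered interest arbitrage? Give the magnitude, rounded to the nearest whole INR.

INR 13,118,139

T = 10/12 years.
Keep in THB, deliver into the forward: 360,000,000·1.065250·1.9021 = INR 729,436,329.00.
Swap to INR now, deposit: 360,000,000·1.9326·1.02958333333 = INR 716,318,190.00.
The quoted forward overvalues THB, so borrow INR, buy THB at spot, deposit the THB at 7.83%, and sell the proceeds forward at 1.9021.
Profit = 729,436,329.00 − 716,318,190.00 = INR 13,118,139.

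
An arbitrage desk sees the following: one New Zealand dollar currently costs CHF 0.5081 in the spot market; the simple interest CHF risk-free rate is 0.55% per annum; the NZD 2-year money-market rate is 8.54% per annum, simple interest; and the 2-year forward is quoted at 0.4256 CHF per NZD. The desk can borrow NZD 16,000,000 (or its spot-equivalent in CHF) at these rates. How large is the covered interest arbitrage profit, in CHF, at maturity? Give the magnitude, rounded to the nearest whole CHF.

T = 2 years.
Keep in NZD, deliver into the forward: 16,000,000·1.170800·0.4256 = CHF 7,972,679.68.
Swap to CHF now, deposit: 16,000,000·0.5081·1.011000 = CHF 8,219,025.60.
The quoted forward undervalues NZD, so borrow NZD, convert to CHF at spot, deposit the CHF at 0.55%, and buy NZD forward at 0.4256 to cover the loan.
Arbitrage profit = |7,972,679.68 − 8,219,025.60| = CHF 246,346.

CHF 246,346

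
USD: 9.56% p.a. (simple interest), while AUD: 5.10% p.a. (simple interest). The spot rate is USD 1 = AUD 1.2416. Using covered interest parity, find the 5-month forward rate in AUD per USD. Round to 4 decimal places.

1.2194

T = 5/12 years.
AUD accumulates by 1 + 0.0510×5/12 = 1.021250.
Growth of 1 USD over T: 1 + 0.0956×5/12 = 1.0398333.
Forward (AUD per USD) = 1.2416 × 1.021250 / 1.0398333 = 1.219411.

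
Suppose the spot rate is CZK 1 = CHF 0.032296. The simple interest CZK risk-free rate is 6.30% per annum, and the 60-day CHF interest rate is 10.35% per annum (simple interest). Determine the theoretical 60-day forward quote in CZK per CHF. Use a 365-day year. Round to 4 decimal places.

T = 60/365 years.
CHF accumulates by 1 + 0.1035×60/365 = 1.0170137.
CZK accumulates by 1 + 0.0630×60/365 = 1.01035616.
Forward (CHF per CZK) = 0.032296 × 1.0170137 / 1.01035616 = 0.032508808.
Quoted the other way: 1/0.032508808 = 30.7609 CZK per CHF.

30.7609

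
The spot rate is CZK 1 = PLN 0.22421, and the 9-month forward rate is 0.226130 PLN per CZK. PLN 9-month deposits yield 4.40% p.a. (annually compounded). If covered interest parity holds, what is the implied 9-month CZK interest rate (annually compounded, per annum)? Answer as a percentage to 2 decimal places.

3.22%

T = 9/12 years.
F/S = 0.22613/0.22421 = 1.0085634 = (growth of PLN) / (growth of CZK).
The PLN side grows by (1 + 0.0440)^(9/12) = 1.0328217.
Hence g_CZK = 1.0240523.
Annualise: 1.0240523^(12/9) − 1 = 0.032198 = 3.22%.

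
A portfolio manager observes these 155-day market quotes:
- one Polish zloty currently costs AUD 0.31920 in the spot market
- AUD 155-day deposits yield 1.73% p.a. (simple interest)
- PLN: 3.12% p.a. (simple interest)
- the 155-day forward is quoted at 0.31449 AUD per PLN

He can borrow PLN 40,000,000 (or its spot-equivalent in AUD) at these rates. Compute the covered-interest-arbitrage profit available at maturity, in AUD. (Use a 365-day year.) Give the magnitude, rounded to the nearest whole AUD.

T = 155/365 years.
Invest the PLN and cover forward: 40,000,000 × 1.0132493151 × 0.31449 = AUD 12,746,271.08.
Convert at spot and invest in AUD: 40,000,000 × 0.31920 × 1.0073465753 = AUD 12,861,801.07.
The quoted forward undervalues PLN, so borrow PLN, convert to AUD at spot, deposit the AUD at 1.73%, and buy PLN forward at 0.31449 to cover the loan.
Profit = 12,861,801.07 − 12,746,271.08 = AUD 115,530.

AUD 115,530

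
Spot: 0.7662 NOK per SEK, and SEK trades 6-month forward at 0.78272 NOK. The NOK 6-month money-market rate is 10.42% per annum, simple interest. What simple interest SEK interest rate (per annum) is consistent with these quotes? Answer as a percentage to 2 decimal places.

T = 6/12 years.
By CIP, F/S equals the NOK-to-SEK growth ratio: 0.78272/0.7662 = 1.0215610.
The NOK side grows by 1 + 0.1042×6/12 = 1.052100.
So the SEK growth factor = 1.0298944.
r = (1.0298944 − 1)/(6/12) = 0.059789 → 5.98%.

5.98%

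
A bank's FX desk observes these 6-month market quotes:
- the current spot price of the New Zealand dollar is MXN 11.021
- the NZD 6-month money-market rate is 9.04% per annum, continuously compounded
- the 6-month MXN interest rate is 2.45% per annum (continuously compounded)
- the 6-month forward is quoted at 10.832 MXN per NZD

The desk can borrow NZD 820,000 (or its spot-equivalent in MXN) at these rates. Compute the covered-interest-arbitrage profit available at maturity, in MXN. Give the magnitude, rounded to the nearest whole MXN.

T = 6/12 years.
Keep in NZD, deliver into the forward: 820,000·1.046237086·10.832 = MXN 9,292,928.89.
Swap to MXN now, deposit: 820,000·11.021·1.012325339 = MXN 9,148,606.80.
The quoted forward overvalues NZD, so borrow MXN, buy NZD at spot, deposit the NZD at 9.04%, and sell the proceeds forward at 10.832.
The gap between the two covered legs is MXN 144,322.

MXN 144,322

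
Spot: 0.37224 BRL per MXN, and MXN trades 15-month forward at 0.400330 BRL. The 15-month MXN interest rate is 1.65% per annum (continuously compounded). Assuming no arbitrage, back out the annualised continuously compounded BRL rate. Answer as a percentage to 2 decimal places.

7.47%

T = 15/12 years.
CIP gives F = S · g_BRL/g_MXN, so g_BRL/g_MXN = 0.40033/0.37224 = 1.0754621.
The MXN side grows by e^(0.0165×15/12) = 1.0208392.
Hence g_BRL = 1.0978739.
r = ln(1.0978739)/(15/12) = 0.074700 → 7.47%.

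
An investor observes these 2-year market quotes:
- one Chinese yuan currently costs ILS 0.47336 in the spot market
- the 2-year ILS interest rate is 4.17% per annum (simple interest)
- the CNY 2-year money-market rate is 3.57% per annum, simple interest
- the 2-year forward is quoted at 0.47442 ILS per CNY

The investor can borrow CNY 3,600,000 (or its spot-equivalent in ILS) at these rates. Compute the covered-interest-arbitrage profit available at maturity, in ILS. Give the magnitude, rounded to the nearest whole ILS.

ILS 16,361

T = 2 years.
Invest the CNY and cover forward: 3,600,000 × 1.071400 × 0.47442 = ILS 1,829,856.92.
Convert at spot and invest in ILS: 3,600,000 × 0.47336 × 1.083400 = ILS 1,846,217.61.
The quoted forward undervalues CNY, so borrow CNY, convert to ILS at spot, deposit the ILS at 4.17%, and buy CNY forward at 0.47442 to cover the loan.
Arbitrage profit = |1,829,856.92 − 1,846,217.61| = ILS 16,361.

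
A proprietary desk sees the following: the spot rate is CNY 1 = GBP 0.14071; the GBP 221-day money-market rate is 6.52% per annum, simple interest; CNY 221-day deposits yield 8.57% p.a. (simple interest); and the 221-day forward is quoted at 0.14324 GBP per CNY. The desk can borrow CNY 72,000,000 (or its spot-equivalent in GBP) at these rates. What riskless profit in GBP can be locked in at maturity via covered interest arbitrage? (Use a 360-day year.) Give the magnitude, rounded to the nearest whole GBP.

T = 221/360 years.
Invest the CNY and cover forward: 72,000,000 × 1.0526102778 × 0.14324 = GBP 10,855,864.53.
Convert at spot and invest in GBP: 72,000,000 × 0.14071 × 1.0400255556 = GBP 10,536,623.71.
The quoted forward overvalues CNY, so borrow GBP, buy CNY at spot, deposit the CNY at 8.57%, and sell the proceeds forward at 0.14324.
The gap between the two covered legs is GBP 319,241.

GBP 319,241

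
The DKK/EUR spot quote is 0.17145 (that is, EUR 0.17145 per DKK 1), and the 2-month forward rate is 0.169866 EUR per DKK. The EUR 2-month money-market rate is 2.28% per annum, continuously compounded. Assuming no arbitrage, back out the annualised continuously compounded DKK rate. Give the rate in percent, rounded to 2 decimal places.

T = 2/12 years.
By CIP, F/S equals the EUR-to-DKK growth ratio: 0.169866/0.17145 = 0.9907612.
EUR growth factor: e^(0.0228×2/12) = 1.0038072.
That pins the DKK growth at 1.0131677.
Take logs: ln 1.0131677 / (2/12) = 0.078491, so 7.85%.

7.85%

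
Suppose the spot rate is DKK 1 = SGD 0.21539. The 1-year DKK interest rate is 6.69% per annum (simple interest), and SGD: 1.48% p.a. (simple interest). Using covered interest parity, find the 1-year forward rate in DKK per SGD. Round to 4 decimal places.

4.8811

T = 1 year.
SGD growth factor: 1 + 0.0148×1 = 1.014800.
DKK accumulates by 1 + 0.0669×1 = 1.066900.
Forward (SGD per DKK) = 0.21539 × 1.014800 / 1.066900 = 0.2048718.
Quoted the other way: 1/0.2048718 = 4.8811 DKK per SGD.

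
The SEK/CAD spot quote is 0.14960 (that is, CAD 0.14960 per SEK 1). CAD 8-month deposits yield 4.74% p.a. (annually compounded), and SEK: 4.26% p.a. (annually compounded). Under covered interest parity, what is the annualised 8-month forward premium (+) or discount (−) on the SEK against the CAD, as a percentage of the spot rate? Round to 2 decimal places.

+0.46%

T = 8/12 years.
No-arbitrage forward: 0.1496 × 1.0313555 / 1.0282021 = 0.15005881 CAD/SEK.
(F − S)/S ÷ T = (0.15005881 − 0.1496)/0.1496/(8/12) = 0.004600 → 0.46%.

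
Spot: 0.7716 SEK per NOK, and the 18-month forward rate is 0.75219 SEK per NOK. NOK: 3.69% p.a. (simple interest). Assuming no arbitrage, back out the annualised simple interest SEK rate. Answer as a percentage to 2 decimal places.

T = 18/12 years.
F/S = 0.75219/0.7716 = 0.9748445 = (growth of SEK) / (growth of NOK).
NOK growth factor: 1 + 0.0369×18/12 = 1.055350.
That pins the SEK growth at 1.0288021.
(1.0288021 − 1)/T = 0.019201, i.e. 1.92%.

1.92%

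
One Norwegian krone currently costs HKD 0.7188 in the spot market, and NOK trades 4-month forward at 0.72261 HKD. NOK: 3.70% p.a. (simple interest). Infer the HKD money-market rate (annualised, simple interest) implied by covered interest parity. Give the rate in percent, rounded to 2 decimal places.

T = 4/12 years.
F/S = 0.72261/0.7188 = 1.0053005 = (growth of HKD) / (growth of NOK).
NOK growth factor: 1 + 0.0370×4/12 = 1.0123333.
That pins the HKD growth at 1.0176992.
(1.0176992 − 1)/T = 0.053098, i.e. 5.31%.

5.31%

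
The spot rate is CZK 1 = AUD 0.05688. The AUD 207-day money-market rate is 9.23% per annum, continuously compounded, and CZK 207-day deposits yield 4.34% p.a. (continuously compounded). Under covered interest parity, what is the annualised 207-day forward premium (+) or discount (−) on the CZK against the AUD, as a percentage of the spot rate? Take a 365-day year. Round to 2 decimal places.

T = 207/365 years.
No-arbitrage forward: 0.05688 × 1.0537397 / 1.0249186 = 0.05847949 AUD/CZK.
(F − S)/S ÷ T = (0.05847949 − 0.05688)/0.05688/(207/365) = 0.049584 → 4.96%.

+4.96%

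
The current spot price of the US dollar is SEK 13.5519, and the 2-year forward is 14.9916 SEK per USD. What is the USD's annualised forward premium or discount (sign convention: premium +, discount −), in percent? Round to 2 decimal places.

T = 2 years.
Period premium: (14.9916 − 13.5519)/13.5519 = 0.1062360.
×(1/T) gives 5.31% p.a.

+5.31%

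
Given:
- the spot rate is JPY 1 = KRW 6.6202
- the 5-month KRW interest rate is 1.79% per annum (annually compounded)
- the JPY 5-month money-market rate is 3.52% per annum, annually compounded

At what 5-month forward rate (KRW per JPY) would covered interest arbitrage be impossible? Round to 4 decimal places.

6.5739

T = 5/12 years.
KRW accumulates by (1 + 0.0179)^(5/12) = 1.0074198.
Growth of 1 JPY over T: (1 + 0.0352)^(5/12) = 1.0145188.
CIP: F = S · (grow KRW)/(grow JPY) = 6.6202 × 1.0074198/1.0145188 = 6.573876 KRW per JPY.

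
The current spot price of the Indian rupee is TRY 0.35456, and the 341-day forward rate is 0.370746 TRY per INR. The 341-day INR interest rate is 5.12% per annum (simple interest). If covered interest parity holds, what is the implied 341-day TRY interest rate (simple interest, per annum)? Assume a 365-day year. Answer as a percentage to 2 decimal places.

T = 341/365 years.
CIP gives F = S · g_TRY/g_INR, so g_TRY/g_INR = 0.370746/0.35456 = 1.0456509.
INR growth factor: 1 + 0.0512×341/365 = 1.0478334.
Hence g_TRY = 1.0956679.
(1.0956679 − 1)/T = 0.102401, i.e. 10.24%.

10.24%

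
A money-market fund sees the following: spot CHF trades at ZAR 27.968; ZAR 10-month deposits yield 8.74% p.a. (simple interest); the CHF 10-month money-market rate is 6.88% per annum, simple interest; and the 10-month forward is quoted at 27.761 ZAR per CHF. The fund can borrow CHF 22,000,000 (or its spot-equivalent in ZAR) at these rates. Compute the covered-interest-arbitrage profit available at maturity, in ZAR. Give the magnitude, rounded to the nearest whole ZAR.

ZAR 14,352,184

T = 10/12 years.
Invest the CHF and cover forward: 22,000,000 × 1.05733333333 × 27.761 = ZAR 645,757,874.66.
Convert at spot and invest in ZAR: 22,000,000 × 27.968 × 1.07283333333 = ZAR 660,110,058.66.
The quoted forward undervalues CHF, so borrow CHF, convert to ZAR at spot, deposit the ZAR at 8.74%, and buy CHF forward at 27.761 to cover the loan.
Arbitrage profit = |645,757,874.66 − 660,110,058.66| = ZAR 14,352,184.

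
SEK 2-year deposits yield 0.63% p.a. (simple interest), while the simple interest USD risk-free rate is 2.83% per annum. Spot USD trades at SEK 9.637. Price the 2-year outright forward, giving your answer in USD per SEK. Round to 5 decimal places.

T = 2 years.
Growth of 1 SEK over T: 1 + 0.0063×2 = 1.012600.
USD accumulates by 1 + 0.0283×2 = 1.056600.
CIP: F = S · (grow SEK)/(grow USD) = 9.637 × 1.012600/1.056600 = 9.235686 SEK per USD.
Quoted the other way: 1/9.235686 = 0.10828 USD per SEK.

0.10828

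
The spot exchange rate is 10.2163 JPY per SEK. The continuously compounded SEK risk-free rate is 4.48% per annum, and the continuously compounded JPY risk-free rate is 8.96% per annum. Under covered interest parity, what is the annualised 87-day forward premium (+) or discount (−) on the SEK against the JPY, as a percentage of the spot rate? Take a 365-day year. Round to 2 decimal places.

T = 87/365 years.
CIP forward (JPY per SEK) = 10.2163 × 1.0215864/1.0107356 = 10.3259776.
(F − S)/S ÷ T = (10.3259776 − 10.2163)/10.2163/(87/365) = 0.045040 → 4.50%.

+4.50%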